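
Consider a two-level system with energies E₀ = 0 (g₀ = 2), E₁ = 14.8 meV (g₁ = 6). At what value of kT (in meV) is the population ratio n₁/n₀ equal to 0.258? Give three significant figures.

6.03 meV

n₁/n₀ = (g₁/g₀) exp[−(E₁−E₀)/kT] = 0.258.
⇒ (E₁−E₀)/kT = ln((6/2)/0.258) = ln(11.628) = 2.4534.
kT = 14.8 meV / 2.4534 = 6.03 meV.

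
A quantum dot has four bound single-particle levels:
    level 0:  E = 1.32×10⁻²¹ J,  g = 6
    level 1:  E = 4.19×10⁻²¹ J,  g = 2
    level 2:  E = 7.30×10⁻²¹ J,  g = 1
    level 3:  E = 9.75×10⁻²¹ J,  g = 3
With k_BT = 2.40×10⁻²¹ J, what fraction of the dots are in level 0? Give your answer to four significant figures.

Eᵢ/kT = 0.550000, 1.74583, 3.04167, 4.06250.
Z = Σ gᵢe^(−Eᵢ/kT) = 6·e^(−0.550000) + 2·e^(−1.74583) + 1·e^(−3.04167) + 3·e^(−4.06250) = 3.46170 + 0.349000 + 0.0477551 + 0.0516179 = 3.91007.
P₀ = g₀ e^(−E₀/kT) / Z = 3.46170/3.91007 = 0.8853.

0.8853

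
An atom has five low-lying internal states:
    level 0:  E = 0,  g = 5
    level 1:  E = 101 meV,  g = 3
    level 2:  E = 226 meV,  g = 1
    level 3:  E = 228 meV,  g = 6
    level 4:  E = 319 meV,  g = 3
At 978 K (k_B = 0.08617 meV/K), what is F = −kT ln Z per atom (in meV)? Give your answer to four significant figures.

-157.0 meV

k_BT = 0.08617 × 978 K = 84.2743 meV.
Eᵢ/kT = 0, 1.19847, 2.68172, 2.70545, 3.78526.
Z = Σ gᵢe^(−Eᵢ/kT) = 5·e^(−0) + 3·e^(−1.19847) + 1·e^(−2.68172) + 6·e^(−2.70545) + 3·e^(−3.78526) = 5.00000 + 0.904966 + 0.0684453 + 0.401041 + 0.0681089 = 6.44256.
F = −kT ln Z = −84.2743 × ln(6.44256) = −84.2743 × 1.86293 = -157.0 meV.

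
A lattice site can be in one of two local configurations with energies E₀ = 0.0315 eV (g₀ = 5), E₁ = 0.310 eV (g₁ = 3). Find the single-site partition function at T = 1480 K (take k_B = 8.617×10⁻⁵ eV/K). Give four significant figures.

Z = 4.170

k_BT = 8.617×10⁻⁵ × 1480 K = 0.127532 eV.
Eᵢ/kT = 0.246997, 2.43076.
Z = Σ gᵢe^(−Eᵢ/kT) = 5·e^(−0.246997) + 3·e^(−2.43076) = 3.90572 + 0.263910 = 4.16963.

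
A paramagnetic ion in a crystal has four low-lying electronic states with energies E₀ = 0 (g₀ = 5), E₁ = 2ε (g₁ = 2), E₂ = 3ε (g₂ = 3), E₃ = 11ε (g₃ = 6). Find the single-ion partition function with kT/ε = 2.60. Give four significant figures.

Z = 6.960

Eᵢ/kT = 0, 0.769231, 1.15385, 4.23077.
Z = Σ gᵢe^(−Eᵢ/kT) = 5·e^(−0) + 2·e^(−0.769231) + 3·e^(−1.15385) + 6·e^(−4.23077) = 5.00000 + 0.926739 + 0.946260 + 0.0872471 = 6.96025.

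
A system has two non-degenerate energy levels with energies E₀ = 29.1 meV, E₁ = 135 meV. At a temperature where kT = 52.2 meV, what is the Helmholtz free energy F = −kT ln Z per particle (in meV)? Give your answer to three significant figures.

Eᵢ/kT = 0.55747, 2.5862.
Z = Σ e^(−Eᵢ/kT) = e^(−0.55747) + e^(−2.5862) = 0.57266 + 0.075306 = 0.64797.
F = −kT ln Z = −52.2 × ln(0.64797) = −52.2 × -0.43391 = 22.7 meV.

22.7 meV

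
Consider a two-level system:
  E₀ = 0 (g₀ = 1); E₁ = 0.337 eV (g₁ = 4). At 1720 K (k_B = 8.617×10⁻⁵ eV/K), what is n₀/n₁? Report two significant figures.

k_BT = 8.617×10⁻⁵ × 1720 K = 0.1482 eV.
n₀/n₁ = (g₀/g₁) exp[−(E₀−E₁)/kT] = (1/4) × exp(−(-0.337 eV)/(0.1482 eV)) = (1/4) × exp(2.274) = 2.4.

2.4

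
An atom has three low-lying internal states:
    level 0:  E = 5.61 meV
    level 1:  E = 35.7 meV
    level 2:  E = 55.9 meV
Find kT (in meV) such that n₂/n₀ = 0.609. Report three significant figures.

101 meV

n₂/n₀ = exp[−(E₂−E₀)/kT] = 0.609.
⇒ (E₂−E₀)/kT = ln(1/0.609) = ln(1.6420) = 0.49592.
kT = 50.29 meV / 0.49592 = 101 meV.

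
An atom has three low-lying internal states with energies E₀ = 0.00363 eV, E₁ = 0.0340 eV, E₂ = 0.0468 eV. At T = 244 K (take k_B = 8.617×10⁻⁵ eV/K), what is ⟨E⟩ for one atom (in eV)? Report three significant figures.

0.0129 eV

k_BT = 8.617×10⁻⁵ × 244 K = 0.021025 eV.
Eᵢ/kT = 0.17265, 1.6171, 2.2259.
Z = Σ e^(−Eᵢ/kT) = e^(−0.17265) + e^(−1.6171) + e^(−2.2259) = 0.84143 + 0.19847 + 0.10797 = 1.1479.
⟨E⟩ = Σ Eᵢ e^(−Eᵢ/kT) / Z = (0.00363·0.84143 + 0.0340·0.19847 + 0.0468·0.10797) / 1.1479 = 0.0129 eV.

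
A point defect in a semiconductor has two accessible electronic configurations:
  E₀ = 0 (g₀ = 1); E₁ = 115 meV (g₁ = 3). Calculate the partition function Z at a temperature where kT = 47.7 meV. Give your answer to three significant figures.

Z = 1.27

Eᵢ/kT = 0, 2.4109.
Z = Σ gᵢe^(−Eᵢ/kT) = 1·e^(−0) + 3·e^(−2.4109) = 1.0000 + 0.26920 = 1.2692.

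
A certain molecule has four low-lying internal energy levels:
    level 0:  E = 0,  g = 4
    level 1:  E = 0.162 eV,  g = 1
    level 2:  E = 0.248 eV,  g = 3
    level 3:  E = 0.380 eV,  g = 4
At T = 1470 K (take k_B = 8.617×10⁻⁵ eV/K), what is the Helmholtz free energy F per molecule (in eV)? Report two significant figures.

-0.20 eV

k_BT = 8.617×10⁻⁵ × 1470 K = 0.1267 eV.
Eᵢ/kT = 0, 1.279, 1.957, 2.999.
Z = Σ gᵢe^(−Eᵢ/kT) = 4·e^(−0) + 1·e^(−1.279) + 3·e^(−1.957) + 4·e^(−2.999) = 4.000 + 0.2783 + 0.4238 + 0.1993 = 4.901.
F = −kT ln Z = −0.1267 × ln(4.901) = −0.1267 × 1.589 = -0.20 eV.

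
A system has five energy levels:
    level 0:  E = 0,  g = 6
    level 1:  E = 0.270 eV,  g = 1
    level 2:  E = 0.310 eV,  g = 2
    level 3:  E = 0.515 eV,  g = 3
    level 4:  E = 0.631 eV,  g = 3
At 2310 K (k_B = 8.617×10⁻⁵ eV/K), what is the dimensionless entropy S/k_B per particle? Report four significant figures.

k_BT = 8.617×10⁻⁵ × 2310 K = 0.199053 eV.
Eᵢ/kT = 0, 1.35642, 1.55737, 2.58725, 3.17001.
Z = Σ gᵢe^(−Eᵢ/kT) = 6·e^(−0) + 1·e^(−1.35642) + 2·e^(−1.55737) + 3·e^(−2.58725) + 3·e^(−3.17001) = 6.00000 + 0.257581 + 0.421379 + 0.225680 + 0.126010 = 7.03065.
⟨E⟩ = Σ EᵢPᵢ = 0.0563123 eV.
S/k_B = ln Z + ⟨E⟩/kT = ln(7.03065) + 0.0563123/0.199053 = 1.95028 + 0.282901 = 2.233.

2.233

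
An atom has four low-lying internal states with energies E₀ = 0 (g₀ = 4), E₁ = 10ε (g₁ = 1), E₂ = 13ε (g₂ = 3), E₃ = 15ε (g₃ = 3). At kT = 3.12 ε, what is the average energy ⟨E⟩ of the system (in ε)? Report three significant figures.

0.335 ε

Eᵢ/kT = 0, 3.2051, 4.1667, 4.8077.
Z = Σ gᵢe^(−Eᵢ/kT) = 4·e^(−0) + 1·e^(−3.2051) + 3·e^(−4.1667) + 3·e^(−4.8077) = 4.0000 + 0.040555 + 0.046510 + 0.024500 = 4.1116.
⟨E⟩ = Σ Eᵢ gᵢe^(−Eᵢ/kT) / Z = (0·4.0000 + 10·0.040555 + 13·0.046510 + 15·0.024500) / 4.1116 = 0.335 ε.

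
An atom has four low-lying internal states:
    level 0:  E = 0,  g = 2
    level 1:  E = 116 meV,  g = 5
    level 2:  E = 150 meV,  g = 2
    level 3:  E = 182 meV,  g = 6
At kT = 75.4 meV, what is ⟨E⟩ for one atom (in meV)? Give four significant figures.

Eᵢ/kT = 0, 1.53846, 1.98939, 2.41379.
Z = Σ gᵢe^(−Eᵢ/kT) = 2·e^(−0) + 5·e^(−1.53846) + 2·e^(−1.98939) + 6·e^(−2.41379) = 2.00000 + 1.07356 + 0.273558 + 0.536853 = 3.88397.
⟨E⟩ = Σ Eᵢ gᵢe^(−Eᵢ/kT) / Z = (0·2.00000 + 116·1.07356 + 150·0.273558 + 182·0.536853) / 3.88397 = 67.78 meV.

67.78 meV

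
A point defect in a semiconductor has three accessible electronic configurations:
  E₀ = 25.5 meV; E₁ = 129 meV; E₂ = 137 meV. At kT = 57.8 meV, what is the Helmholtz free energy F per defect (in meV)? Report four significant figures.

9.798 meV

Eᵢ/kT = 0.441176, 2.23183, 2.37024.
Z = Σ e^(−Eᵢ/kT) = e^(−0.441176) + e^(−2.23183) + e^(−2.37024) = 0.643279 + 0.107332 + 0.0934583 = 0.844069.
F = −kT ln Z = −57.8 × ln(0.844069) = −57.8 × -0.169521 = 9.798 meV.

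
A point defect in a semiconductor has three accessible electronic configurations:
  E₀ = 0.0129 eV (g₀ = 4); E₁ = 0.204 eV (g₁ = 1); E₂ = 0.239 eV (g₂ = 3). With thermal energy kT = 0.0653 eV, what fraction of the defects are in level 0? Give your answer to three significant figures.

0.964

Eᵢ/kT = 0.19755, 3.1240, 3.6600.
Z = Σ gᵢe^(−Eᵢ/kT) = 4·e^(−0.19755) + 1·e^(−3.1240) + 3·e^(−3.6600) = 3.2830 + 0.043981 + 0.077198 = 3.4042.
P₀ = g₀ e^(−E₀/kT) / Z = 3.2830/3.4042 = 0.964.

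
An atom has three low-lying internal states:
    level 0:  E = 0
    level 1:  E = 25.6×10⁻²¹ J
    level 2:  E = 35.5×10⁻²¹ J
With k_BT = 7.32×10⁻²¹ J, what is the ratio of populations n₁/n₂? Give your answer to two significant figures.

n₁/n₂ = exp[−(E₁−E₂)/kT] = exp(−(-9.9 ×10⁻²¹ J)/(7.32 ×10⁻²¹ J)) = exp(1.352) = 3.9.

3.9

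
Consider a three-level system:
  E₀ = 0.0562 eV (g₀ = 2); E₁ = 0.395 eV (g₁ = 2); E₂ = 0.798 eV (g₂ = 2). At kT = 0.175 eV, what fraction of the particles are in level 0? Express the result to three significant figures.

Eᵢ/kT = 0.32114, 2.2571, 4.5600.
Z = Σ gᵢe^(−Eᵢ/kT) = 2·e^(−0.32114) + 2·e^(−2.2571) + 2·e^(−4.5600) = 1.4506 + 0.20931 + 0.020924 = 1.6808.
P₀ = g₀ e^(−E₀/kT) / Z = 1.4506/1.6808 = 0.863.

0.863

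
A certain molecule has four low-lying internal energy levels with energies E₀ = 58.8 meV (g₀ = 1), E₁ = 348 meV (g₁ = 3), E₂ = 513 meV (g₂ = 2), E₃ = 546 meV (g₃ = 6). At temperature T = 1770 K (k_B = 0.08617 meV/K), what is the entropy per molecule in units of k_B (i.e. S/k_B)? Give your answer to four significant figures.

k_BT = 0.08617 × 1770 K = 152.521 meV.
Eᵢ/kT = 0.385521, 2.28165, 3.36347, 3.57983.
Z = Σ gᵢe^(−Eᵢ/kT) = 1·e^(−0.385521) + 3·e^(−2.28165) + 2·e^(−3.36347) + 6·e^(−3.57983) = 0.680096 + 0.306347 + 0.0692299 + 0.167283 = 1.22296.
⟨E⟩ = Σ EᵢPᵢ = 223.597 meV.
S/k_B = ln Z + ⟨E⟩/kT = ln(1.22296) + 223.597/152.521 = 0.201274 + 1.46601 = 1.667.

1.667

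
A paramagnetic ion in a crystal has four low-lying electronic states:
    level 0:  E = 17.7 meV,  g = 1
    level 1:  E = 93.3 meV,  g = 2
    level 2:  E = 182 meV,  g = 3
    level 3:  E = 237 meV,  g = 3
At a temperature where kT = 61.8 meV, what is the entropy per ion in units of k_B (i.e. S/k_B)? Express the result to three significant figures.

Eᵢ/kT = 0.28641, 1.5097, 2.9450, 3.8350.
Z = Σ gᵢe^(−Eᵢ/kT) = 1·e^(−0.28641) + 2·e^(−1.5097) + 3·e^(−2.9450) + 3·e^(−3.8350) = 0.75095 + 0.44195 + 0.15781 + 0.064804 = 1.4155.
⟨E⟩ = Σ EᵢPᵢ = 69.661 meV.
S/k_B = ln Z + ⟨E⟩/kT = ln(1.4155) + 69.661/61.8 = 0.34748 + 1.1272 = 1.47.

1.47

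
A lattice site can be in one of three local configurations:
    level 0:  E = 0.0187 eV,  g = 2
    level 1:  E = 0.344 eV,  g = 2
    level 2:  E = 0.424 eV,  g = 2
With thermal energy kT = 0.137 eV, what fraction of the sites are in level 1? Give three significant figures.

0.0813

Eᵢ/kT = 0.13650, 2.5109, 3.0949.
Z = Σ gᵢe^(−Eᵢ/kT) = 2·e^(−0.13650) + 2·e^(−2.5109) + 2·e^(−3.0949) = 1.7448 + 0.16239 + 0.090559 = 1.9977.
P₁ = g₁ e^(−E₁/kT) / Z = 0.16239/1.9977 = 0.0813.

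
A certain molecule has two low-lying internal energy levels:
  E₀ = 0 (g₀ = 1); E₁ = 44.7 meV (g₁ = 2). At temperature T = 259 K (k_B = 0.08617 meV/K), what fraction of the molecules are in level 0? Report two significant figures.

k_BT = 0.08617 × 259 K = 22.32 meV.
Eᵢ/kT = 0, 2.003.
Z = Σ gᵢe^(−Eᵢ/kT) = 1·e^(−0) + 2·e^(−2.003) = 1.000 + 0.2699 = 1.270.
P₀ = g₀ e^(−E₀/kT) / Z = 1.000/1.270 = 0.79.

0.79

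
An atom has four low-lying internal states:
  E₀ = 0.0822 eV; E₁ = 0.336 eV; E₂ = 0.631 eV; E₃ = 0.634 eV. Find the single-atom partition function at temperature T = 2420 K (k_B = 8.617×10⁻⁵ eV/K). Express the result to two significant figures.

Z = 0.97

k_BT = 8.617×10⁻⁵ × 2420 K = 0.2085 eV.
Eᵢ/kT = 0.3942, 1.612, 3.026, 3.041.
Z = Σ e^(−Eᵢ/kT) = e^(−0.3942) + e^(−1.612) + e^(−3.026) + e^(−3.041) = 0.6742 + 0.1995 + 0.04851 + 0.04779 = 0.9700.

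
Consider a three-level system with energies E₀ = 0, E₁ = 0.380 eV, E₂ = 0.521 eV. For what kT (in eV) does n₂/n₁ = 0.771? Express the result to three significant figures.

n₂/n₁ = exp[−(E₂−E₁)/kT] = 0.771.
⇒ (E₂−E₁)/kT = ln(1/0.771) = ln(1.2970) = 0.26005.
kT = 0.141 eV / 0.26005 = 0.542 eV.

0.542 eV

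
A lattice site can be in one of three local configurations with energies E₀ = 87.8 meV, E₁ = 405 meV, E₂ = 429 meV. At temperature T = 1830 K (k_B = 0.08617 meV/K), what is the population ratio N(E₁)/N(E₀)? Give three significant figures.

k_BT = 0.08617 × 1830 K = 157.69 meV.
n₁/n₀ = exp[−(E₁−E₀)/kT] = exp(−(317.2 meV)/(157.69 meV)) = exp(-2.0115) = 0.134.

0.134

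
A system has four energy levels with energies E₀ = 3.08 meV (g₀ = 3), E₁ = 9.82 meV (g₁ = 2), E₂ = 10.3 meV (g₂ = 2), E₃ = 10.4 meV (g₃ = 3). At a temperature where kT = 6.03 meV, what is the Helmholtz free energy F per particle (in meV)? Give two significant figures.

Eᵢ/kT = 0.5108, 1.629, 1.708, 1.725.
Z = Σ gᵢe^(−Eᵢ/kT) = 3·e^(−0.5108) + 2·e^(−1.629) + 2·e^(−1.708) + 3·e^(−1.725) = 1.800 + 0.3923 + 0.3625 + 0.5345 = 3.089.
F = −kT ln Z = −6.03 × ln(3.089) = −6.03 × 1.128 = -6.8 meV.

-6.8 meV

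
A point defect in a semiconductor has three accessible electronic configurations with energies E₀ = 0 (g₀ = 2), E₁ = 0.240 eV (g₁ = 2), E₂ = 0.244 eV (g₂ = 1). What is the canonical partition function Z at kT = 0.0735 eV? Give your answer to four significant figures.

Eᵢ/kT = 0, 3.26531, 3.31973.
Z = Σ gᵢe^(−Eᵢ/kT) = 2·e^(−0) + 2·e^(−3.26531) + 1·e^(−3.31973) = 2.00000 + 0.0763702 + 0.0361626 = 2.11253.

Z = 2.113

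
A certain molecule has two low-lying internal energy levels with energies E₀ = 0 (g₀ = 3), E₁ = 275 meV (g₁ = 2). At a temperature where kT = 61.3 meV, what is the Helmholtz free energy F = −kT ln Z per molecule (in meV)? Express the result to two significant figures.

Eᵢ/kT = 0, 4.486.
Z = Σ gᵢe^(−Eᵢ/kT) = 3·e^(−0) + 2·e^(−4.486) = 3.000 + 0.02253 = 3.023.
F = −kT ln Z = −61.3 × ln(3.023) = −61.3 × 1.106 = -68 meV.

-68 meV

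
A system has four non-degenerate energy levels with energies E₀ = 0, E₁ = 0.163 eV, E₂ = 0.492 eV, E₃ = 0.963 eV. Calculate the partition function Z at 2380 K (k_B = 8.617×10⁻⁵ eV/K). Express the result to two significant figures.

k_BT = 8.617×10⁻⁵ × 2380 K = 0.2051 eV.
Eᵢ/kT = 0, 0.7947, 2.399, 4.695.
Z = Σ e^(−Eᵢ/kT) = e^(−0) + e^(−0.7947) + e^(−2.399) + e^(−4.695) = 1.000 + 0.4517 + 0.09081 + 0.009141 = 1.552.

Z = 1.6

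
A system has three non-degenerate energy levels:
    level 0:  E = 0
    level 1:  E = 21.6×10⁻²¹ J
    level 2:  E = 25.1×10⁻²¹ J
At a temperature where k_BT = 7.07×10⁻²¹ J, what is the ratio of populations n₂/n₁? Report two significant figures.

0.61

n₂/n₁ = exp[−(E₂−E₁)/kT] = exp(−(3.5 ×10⁻²¹ J)/(7.07 ×10⁻²¹ J)) = exp(-0.4950) = 0.61.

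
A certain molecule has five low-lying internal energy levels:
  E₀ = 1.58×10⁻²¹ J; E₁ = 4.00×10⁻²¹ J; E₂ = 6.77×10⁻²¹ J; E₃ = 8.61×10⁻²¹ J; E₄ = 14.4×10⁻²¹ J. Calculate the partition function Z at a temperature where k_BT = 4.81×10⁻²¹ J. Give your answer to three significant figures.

Eᵢ/kT = 0.32848, 0.83160, 1.4075, 1.7900, 2.9938.
Z = Σ e^(−Eᵢ/kT) = e^(−0.32848) + e^(−0.83160) + e^(−1.4075) + e^(−1.7900) + e^(−2.9938) = 0.72002 + 0.43535 + 0.24475 + 0.16696 + 0.050097 = 1.6172.

Z = 1.62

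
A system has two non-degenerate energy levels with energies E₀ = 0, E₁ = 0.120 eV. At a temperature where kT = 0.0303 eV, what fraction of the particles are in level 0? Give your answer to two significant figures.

0.98

Eᵢ/kT = 0, 3.960.
Z = Σ e^(−Eᵢ/kT) = e^(−0) + e^(−3.960) = 1.000 + 0.01906 = 1.019.
P₀ = e^(−E₀/kT) / Z = 1.000/1.019 = 0.98.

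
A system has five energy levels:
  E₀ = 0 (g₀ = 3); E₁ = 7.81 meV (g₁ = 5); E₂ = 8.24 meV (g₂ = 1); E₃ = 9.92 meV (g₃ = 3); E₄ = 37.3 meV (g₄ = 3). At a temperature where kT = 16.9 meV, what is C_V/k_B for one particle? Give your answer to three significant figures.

0.186

Eᵢ/kT = 0, 0.46213, 0.48757, 0.58698, 2.2071.
Z = Σ gᵢe^(−Eᵢ/kT) = 3·e^(−0) + 5·e^(−0.46213) + 1·e^(−0.48757) + 3·e^(−0.58698) + 3·e^(−2.2071) = 3.0000 + 3.1497 + 0.61412 + 1.6680 + 0.33006 = 8.7619.
⟨E⟩ = 6.6786 meV, ⟨E²⟩ = 97.829 meV².
C_V/k_B = (⟨E²⟩ − ⟨E⟩²)/(kT)² = (97.829 − 44.604)/285.61 = 0.186.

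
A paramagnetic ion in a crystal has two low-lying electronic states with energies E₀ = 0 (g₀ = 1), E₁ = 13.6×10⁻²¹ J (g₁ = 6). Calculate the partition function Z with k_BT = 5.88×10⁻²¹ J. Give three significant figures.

Z = 1.59

Eᵢ/kT = 0, 2.3129.
Z = Σ gᵢe^(−Eᵢ/kT) = 1·e^(−0) + 6·e^(−2.3129) = 1.0000 + 0.59384 = 1.5938.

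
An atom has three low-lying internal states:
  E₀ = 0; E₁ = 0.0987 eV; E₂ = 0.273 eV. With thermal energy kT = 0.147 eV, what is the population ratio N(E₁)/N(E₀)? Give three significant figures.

n₁/n₀ = exp[−(E₁−E₀)/kT] = exp(−(0.0987 eV)/(0.147 eV)) = exp(-0.67143) = 0.511.

0.511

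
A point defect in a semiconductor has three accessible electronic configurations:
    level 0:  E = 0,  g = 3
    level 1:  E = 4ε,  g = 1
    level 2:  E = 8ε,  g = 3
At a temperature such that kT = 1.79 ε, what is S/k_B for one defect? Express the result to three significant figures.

Eᵢ/kT = 0, 2.2346, 4.4693.
Z = Σ gᵢe^(−Eᵢ/kT) = 3·e^(−0) + 1·e^(−2.2346) + 3·e^(−4.4693) = 3.0000 + 0.10703 + 0.034366 = 3.1414.
⟨E⟩ = Σ EᵢPᵢ = 0.22380 ε.
S/k_B = ln Z + ⟨E⟩/kT = ln(3.1414) + 0.22380/1.79 = 1.1447 + 0.12503 = 1.27.

1.27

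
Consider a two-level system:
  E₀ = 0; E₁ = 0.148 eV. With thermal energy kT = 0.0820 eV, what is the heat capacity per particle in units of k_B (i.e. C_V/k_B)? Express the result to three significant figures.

Eᵢ/kT = 0, 1.8049.
Z = Σ e^(−Eᵢ/kT) = e^(−0) + e^(−1.8049) = 1.0000 + 0.16449 = 1.1645.
⟨E⟩ = 0.020906 eV, ⟨E²⟩ = 0.0030940 eV².
C_V/k_B = (⟨E²⟩ − ⟨E⟩²)/(kT)² = (0.0030940 − 0.00043706)/0.0067240 = 0.395.

0.395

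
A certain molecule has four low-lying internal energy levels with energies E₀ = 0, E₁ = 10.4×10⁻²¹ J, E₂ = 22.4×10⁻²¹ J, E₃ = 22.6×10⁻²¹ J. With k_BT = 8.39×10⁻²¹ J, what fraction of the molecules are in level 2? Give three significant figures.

0.0486

Eᵢ/kT = 0, 1.2396, 2.6698, 2.6937.
Z = Σ e^(−Eᵢ/kT) = e^(−0) + e^(−1.2396) + e^(−2.6698) + e^(−2.6937) = 1.0000 + 0.28950 + 0.069266 + 0.067630 = 1.4264.
P₂ = e^(−E₂/kT) / Z = 0.069266/1.4264 = 0.0486.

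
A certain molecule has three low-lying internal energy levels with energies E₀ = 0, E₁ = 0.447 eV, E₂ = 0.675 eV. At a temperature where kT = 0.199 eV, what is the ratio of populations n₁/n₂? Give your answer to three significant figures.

3.14

n₁/n₂ = exp[−(E₁−E₂)/kT] = exp(−(-0.228 eV)/(0.199 eV)) = exp(1.1457) = 3.14.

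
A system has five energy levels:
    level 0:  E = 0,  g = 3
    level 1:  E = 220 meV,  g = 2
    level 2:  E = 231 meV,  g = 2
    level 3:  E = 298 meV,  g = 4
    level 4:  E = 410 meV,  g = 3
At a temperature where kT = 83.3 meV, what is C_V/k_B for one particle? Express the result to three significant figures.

Eᵢ/kT = 0, 2.6411, 2.7731, 3.5774, 4.9220.
Z = Σ gᵢe^(−Eᵢ/kT) = 3·e^(−0) + 2·e^(−2.6411) + 2·e^(−2.7731) + 4·e^(−3.5774) + 3·e^(−4.9220) = 3.0000 + 0.14257 + 0.12494 + 0.11179 + 0.021854 = 3.4012.
⟨E⟩ = 30.136 meV, ⟨E²⟩ = 7987.9 meV².
C_V/k_B = (⟨E²⟩ − ⟨E⟩²)/(kT)² = (7987.9 − 908.18)/6938.9 = 1.02.

1.02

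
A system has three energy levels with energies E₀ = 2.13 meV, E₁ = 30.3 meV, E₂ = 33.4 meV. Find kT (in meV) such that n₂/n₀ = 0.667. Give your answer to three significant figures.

77.2 meV

n₂/n₀ = exp[−(E₂−E₀)/kT] = 0.667.
⇒ (E₂−E₀)/kT = ln(1/0.667) = ln(1.4993) = 0.40500.
kT = 31.27 meV / 0.40500 = 77.2 meV.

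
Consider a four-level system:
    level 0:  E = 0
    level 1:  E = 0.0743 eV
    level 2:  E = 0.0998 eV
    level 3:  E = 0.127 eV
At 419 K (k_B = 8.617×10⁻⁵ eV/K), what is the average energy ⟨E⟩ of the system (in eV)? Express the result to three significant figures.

k_BT = 8.617×10⁻⁵ × 419 K = 0.036105 eV.
Eᵢ/kT = 0, 2.0579, 2.7642, 3.5175.
Z = Σ e^(−Eᵢ/kT) = e^(−0) + e^(−2.0579) + e^(−2.7642) + e^(−3.5175) = 1.0000 + 0.12772 + 0.063027 + 0.029674 = 1.2204.
⟨E⟩ = Σ Eᵢ e^(−Eᵢ/kT) / Z = (0·1.0000 + 0.0743·0.12772 + 0.0998·0.063027 + 0.127·0.029674) / 1.2204 = 0.0160 eV.

0.0160 eV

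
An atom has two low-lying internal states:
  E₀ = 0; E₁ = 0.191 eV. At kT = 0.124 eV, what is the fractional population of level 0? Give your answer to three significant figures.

0.824

Eᵢ/kT = 0, 1.5403.
Z = Σ e^(−Eᵢ/kT) = e^(−0) + e^(−1.5403) = 1.0000 + 0.21432 = 1.2143.
P₀ = e^(−E₀/kT) / Z = 1.0000/1.2143 = 0.824.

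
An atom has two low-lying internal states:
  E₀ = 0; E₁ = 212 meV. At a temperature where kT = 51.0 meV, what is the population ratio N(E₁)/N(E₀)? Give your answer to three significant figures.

0.0157

n₁/n₀ = exp[−(E₁−E₀)/kT] = exp(−(212 meV)/(51.0 meV)) = exp(-4.1569) = 0.0157.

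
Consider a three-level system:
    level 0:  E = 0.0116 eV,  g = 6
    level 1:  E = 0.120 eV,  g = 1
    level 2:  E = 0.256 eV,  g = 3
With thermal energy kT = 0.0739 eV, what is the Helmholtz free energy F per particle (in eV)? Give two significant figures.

-0.12 eV

Eᵢ/kT = 0.1570, 1.624, 3.464.
Z = Σ gᵢe^(−Eᵢ/kT) = 6·e^(−0.1570) + 1·e^(−1.624) + 3·e^(−3.464) = 5.128 + 0.1971 + 0.09391 = 5.419.
F = −kT ln Z = −0.0739 × ln(5.419) = −0.0739 × 1.690 = -0.12 eV.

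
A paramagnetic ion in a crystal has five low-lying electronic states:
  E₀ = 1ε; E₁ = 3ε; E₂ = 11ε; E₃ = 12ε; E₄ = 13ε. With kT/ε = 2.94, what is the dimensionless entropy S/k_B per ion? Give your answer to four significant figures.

0.8472

Eᵢ/kT = 0.340136, 1.02041, 3.74150, 4.08163, 4.42177.
Z = Σ e^(−Eᵢ/kT) = e^(−0.340136) + e^(−1.02041) + e^(−3.74150) + e^(−4.08163) + e^(−4.42177) = 0.711674 + 0.360447 + 0.0237185 + 0.0168799 + 0.0120130 = 1.12473.
⟨E⟩ = Σ EᵢPᵢ = 2.14509 ε.
S/k_B = ln Z + ⟨E⟩/kT = ln(1.12473) + 2.14509/2.94 = 0.117543 + 0.729622 = 0.8472.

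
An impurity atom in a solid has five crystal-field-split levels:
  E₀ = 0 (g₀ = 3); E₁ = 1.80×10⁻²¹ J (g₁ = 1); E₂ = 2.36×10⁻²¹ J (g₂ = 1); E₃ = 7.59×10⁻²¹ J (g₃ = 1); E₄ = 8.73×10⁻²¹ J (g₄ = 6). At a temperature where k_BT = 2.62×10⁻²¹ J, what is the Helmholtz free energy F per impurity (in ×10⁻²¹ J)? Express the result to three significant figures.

-3.75 ×10⁻²¹ J

Eᵢ/kT = 0, 0.68702, 0.90076, 2.8969, 3.3321.
Z = Σ gᵢe^(−Eᵢ/kT) = 3·e^(−0) + 1·e^(−0.68702) + 1·e^(−0.90076) + 1·e^(−2.8969) + 6·e^(−3.3321) = 3.0000 + 0.50307 + 0.40626 + 0.055194 + 0.21431 = 4.1788.
F = −kT ln Z = −2.62 × ln(4.1788) = −2.62 × 1.4300 = -3.75 ×10⁻²¹ J.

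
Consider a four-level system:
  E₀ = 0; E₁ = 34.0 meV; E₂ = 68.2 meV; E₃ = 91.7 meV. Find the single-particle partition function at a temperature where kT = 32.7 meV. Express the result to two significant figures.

Z = 1.5

Eᵢ/kT = 0, 1.040, 2.086, 2.804.
Z = Σ e^(−Eᵢ/kT) = e^(−0) + e^(−1.040) + e^(−2.086) + e^(−2.804) = 1.000 + 0.3535 + 0.1242 + 0.06057 = 1.538.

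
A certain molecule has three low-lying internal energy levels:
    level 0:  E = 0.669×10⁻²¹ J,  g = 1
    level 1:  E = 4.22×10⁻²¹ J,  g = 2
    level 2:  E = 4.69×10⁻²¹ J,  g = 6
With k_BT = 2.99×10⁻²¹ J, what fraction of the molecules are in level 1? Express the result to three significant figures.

Eᵢ/kT = 0.22375, 1.4114, 1.5686.
Z = Σ gᵢe^(−Eᵢ/kT) = 1·e^(−0.22375) + 2·e^(−1.4114) + 6·e^(−1.5686) = 0.79951 + 0.48760 + 1.2500 = 2.5371.
P₁ = g₁ e^(−E₁/kT) / Z = 0.48760/2.5371 = 0.192.

0.192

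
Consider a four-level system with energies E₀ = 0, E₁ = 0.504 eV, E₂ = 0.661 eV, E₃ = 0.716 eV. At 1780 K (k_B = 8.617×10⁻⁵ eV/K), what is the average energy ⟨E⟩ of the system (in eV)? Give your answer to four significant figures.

k_BT = 8.617×10⁻⁵ × 1780 K = 0.153383 eV.
Eᵢ/kT = 0, 3.28589, 4.30947, 4.66805.
Z = Σ e^(−Eᵢ/kT) = e^(−0) + e^(−3.28589) + e^(−4.30947) + e^(−4.66805) = 1.00000 + 0.0374073 + 0.0134407 + 0.00939056 = 1.06024.
⟨E⟩ = Σ Eᵢ e^(−Eᵢ/kT) / Z = (0·1.00000 + 0.504·0.0374073 + 0.661·0.0134407 + 0.716·0.00939056) / 1.06024 = 0.03250 eV.

0.03250 eV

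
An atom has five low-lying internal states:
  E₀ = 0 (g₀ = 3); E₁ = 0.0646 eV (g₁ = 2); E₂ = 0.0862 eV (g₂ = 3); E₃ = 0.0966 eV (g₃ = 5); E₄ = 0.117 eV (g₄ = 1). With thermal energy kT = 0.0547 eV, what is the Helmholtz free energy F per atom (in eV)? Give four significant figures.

Eᵢ/kT = 0, 1.18099, 1.57587, 1.76600, 2.13894.
Z = Σ gᵢe^(−Eᵢ/kT) = 3·e^(−0) + 2·e^(−1.18099) + 3·e^(−1.57587) + 5·e^(−1.76600) + 1·e^(−2.13894) = 3.00000 + 0.613949 + 0.620483 + 0.855078 + 0.117780 = 5.20729.
F = −kT ln Z = −0.0547 × ln(5.20729) = −0.0547 × 1.65006 = -0.09026 eV.

-0.09026 eV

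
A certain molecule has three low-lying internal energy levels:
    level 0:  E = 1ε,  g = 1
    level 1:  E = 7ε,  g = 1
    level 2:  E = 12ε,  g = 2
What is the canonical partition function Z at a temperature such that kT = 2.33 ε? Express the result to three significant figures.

Z = 0.712

Eᵢ/kT = 0.42918, 3.0043, 5.1502.
Z = Σ gᵢe^(−Eᵢ/kT) = 1·e^(−0.42918) + 1·e^(−3.0043) + 2·e^(−5.1502) = 0.65104 + 0.049573 + 0.011596 = 0.71221.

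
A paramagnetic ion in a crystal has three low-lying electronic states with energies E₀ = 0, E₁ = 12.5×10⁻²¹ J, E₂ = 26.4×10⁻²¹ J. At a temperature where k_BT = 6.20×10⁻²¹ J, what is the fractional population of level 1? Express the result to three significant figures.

0.116

Eᵢ/kT = 0, 2.0161, 4.2581.
Z = Σ e^(−Eᵢ/kT) = e^(−0) + e^(−2.0161) + e^(−4.2581) = 1.0000 + 0.13317 + 0.014149 = 1.1473.
P₁ = e^(−E₁/kT) / Z = 0.13317/1.1473 = 0.116.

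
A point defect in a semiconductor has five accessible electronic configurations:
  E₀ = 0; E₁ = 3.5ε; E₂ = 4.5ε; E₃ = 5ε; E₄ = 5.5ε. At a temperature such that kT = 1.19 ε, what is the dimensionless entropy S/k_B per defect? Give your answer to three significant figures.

0.414

Eᵢ/kT = 0, 2.9412, 3.7815, 4.2017, 4.6218.
Z = Σ e^(−Eᵢ/kT) = e^(−0) + e^(−2.9412) + e^(−3.7815) + e^(−4.2017) + e^(−4.6218) = 1.0000 + 0.052802 + 0.022788 + 0.014970 + 0.0098351 = 1.1004.
⟨E⟩ = Σ EᵢPᵢ = 0.37831 ε.
S/k_B = ln Z + ⟨E⟩/kT = ln(1.1004) + 0.37831/1.19 = 0.095674 + 0.31791 = 0.414.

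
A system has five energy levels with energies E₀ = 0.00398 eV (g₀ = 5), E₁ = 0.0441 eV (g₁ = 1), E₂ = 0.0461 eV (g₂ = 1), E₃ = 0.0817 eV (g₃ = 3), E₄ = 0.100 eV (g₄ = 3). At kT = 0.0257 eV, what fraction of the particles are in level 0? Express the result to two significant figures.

Eᵢ/kT = 0.1549, 1.716, 1.794, 3.179, 3.891.
Z = Σ gᵢe^(−Eᵢ/kT) = 5·e^(−0.1549) + 1·e^(−1.716) + 1·e^(−1.794) + 3·e^(−3.179) + 3·e^(−3.891) = 4.283 + 0.1798 + 0.1663 + 0.1249 + 0.06127 = 4.815.
P₀ = g₀ e^(−E₀/kT) / Z = 4.283/4.815 = 0.89.

0.89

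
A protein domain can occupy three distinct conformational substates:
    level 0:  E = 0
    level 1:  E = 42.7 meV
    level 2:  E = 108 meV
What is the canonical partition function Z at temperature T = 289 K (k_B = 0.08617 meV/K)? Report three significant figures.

Z = 1.19

k_BT = 0.08617 × 289 K = 24.903 meV.
Eᵢ/kT = 0, 1.7147, 4.3368.
Z = Σ e^(−Eᵢ/kT) = e^(−0) + e^(−1.7147) + e^(−4.3368) = 1.0000 + 0.18002 + 0.013078 = 1.1931.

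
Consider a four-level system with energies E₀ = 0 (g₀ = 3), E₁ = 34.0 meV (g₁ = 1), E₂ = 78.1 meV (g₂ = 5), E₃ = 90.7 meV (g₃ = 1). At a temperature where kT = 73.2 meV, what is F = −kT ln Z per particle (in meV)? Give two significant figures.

Eᵢ/kT = 0, 0.4645, 1.067, 1.239.
Z = Σ gᵢe^(−Eᵢ/kT) = 3·e^(−0) + 1·e^(−0.4645) + 5·e^(−1.067) + 1·e^(−1.239) = 3.000 + 0.6284 + 1.720 + 0.2897 = 5.638.
F = −kT ln Z = −73.2 × ln(5.638) = −73.2 × 1.730 = -130 meV.

-130 meV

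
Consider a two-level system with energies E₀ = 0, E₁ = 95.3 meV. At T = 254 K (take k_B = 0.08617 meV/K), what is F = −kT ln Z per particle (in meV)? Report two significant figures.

k_BT = 0.08617 × 254 K = 21.89 meV.
Eᵢ/kT = 0, 4.354.
Z = Σ e^(−Eᵢ/kT) = e^(−0) + e^(−4.354) = 1.000 + 0.01286 = 1.013.
F = −kT ln Z = −21.89 × ln(1.013) = −21.89 × 0.01292 = -0.28 meV.

-0.28 meV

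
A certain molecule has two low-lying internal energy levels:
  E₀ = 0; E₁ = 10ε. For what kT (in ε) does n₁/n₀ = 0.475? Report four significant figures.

13.43 ε

n₁/n₀ = exp[−(E₁−E₀)/kT] = 0.475.
⇒ (E₁−E₀)/kT = ln(1/0.475) = ln(2.10526) = 0.744439.
kT = 10ε / 0.744439 = 13.43 ε.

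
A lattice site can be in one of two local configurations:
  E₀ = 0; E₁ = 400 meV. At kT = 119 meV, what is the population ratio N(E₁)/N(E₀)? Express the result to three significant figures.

0.0347

n₁/n₀ = exp[−(E₁−E₀)/kT] = exp(−(400 meV)/(119 meV)) = exp(-3.3613) = 0.0347.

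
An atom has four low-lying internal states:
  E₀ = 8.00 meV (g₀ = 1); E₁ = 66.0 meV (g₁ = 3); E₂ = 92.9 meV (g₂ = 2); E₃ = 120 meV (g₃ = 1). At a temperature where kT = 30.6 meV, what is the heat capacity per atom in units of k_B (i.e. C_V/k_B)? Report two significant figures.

1.2

Eᵢ/kT = 0.2614, 2.157, 3.036, 3.922.
Z = Σ gᵢe^(−Eᵢ/kT) = 1·e^(−0.2614) + 3·e^(−2.157) + 2·e^(−3.036) + 1·e^(−3.922) = 0.7700 + 0.3470 + 0.09605 + 0.01980 = 1.233.
⟨E⟩ = 32.73 meV, ⟨E²⟩ = 2169 meV².
C_V/k_B = (⟨E²⟩ − ⟨E⟩²)/(kT)² = (2169 − 1071)/936.4 = 1.2.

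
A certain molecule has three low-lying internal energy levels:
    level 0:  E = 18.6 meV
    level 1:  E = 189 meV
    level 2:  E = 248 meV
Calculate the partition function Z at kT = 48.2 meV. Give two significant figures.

Z = 0.71

Eᵢ/kT = 0.3859, 3.921, 5.145.
Z = Σ e^(−Eᵢ/kT) = e^(−0.3859) + e^(−3.921) + e^(−5.145) = 0.6798 + 0.01982 + 0.005828 = 0.7054.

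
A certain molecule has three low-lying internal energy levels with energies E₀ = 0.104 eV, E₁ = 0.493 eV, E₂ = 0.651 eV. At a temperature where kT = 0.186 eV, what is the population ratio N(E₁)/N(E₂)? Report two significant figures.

n₁/n₂ = exp[−(E₁−E₂)/kT] = exp(−(-0.158 eV)/(0.186 eV)) = exp(0.8495) = 2.3.

2.3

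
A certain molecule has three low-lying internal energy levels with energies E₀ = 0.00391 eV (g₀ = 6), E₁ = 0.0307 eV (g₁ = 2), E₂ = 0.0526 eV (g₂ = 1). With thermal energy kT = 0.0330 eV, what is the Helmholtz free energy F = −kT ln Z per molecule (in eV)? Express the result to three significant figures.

-0.0609 eV

Eᵢ/kT = 0.11848, 0.93030, 1.5939.
Z = Σ gᵢe^(−Eᵢ/kT) = 6·e^(−0.11848) + 2·e^(−0.93030) + 1·e^(−1.5939) = 5.3296 + 0.78887 + 0.20313 = 6.3216.
F = −kT ln Z = −0.0330 × ln(6.3216) = −0.0330 × 1.8440 = -0.0609 eV.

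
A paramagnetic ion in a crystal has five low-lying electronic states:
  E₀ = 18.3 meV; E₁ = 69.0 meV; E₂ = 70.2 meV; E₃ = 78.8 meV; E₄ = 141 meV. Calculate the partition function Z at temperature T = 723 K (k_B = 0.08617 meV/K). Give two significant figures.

Z = 1.8

k_BT = 0.08617 × 723 K = 62.30 meV.
Eᵢ/kT = 0.2937, 1.108, 1.127, 1.265, 2.263.
Z = Σ e^(−Eᵢ/kT) = e^(−0.2937) + e^(−1.108) + e^(−1.127) + e^(−1.265) + e^(−2.263) = 0.7455 + 0.3302 + 0.3240 + 0.2822 + 0.1040 = 1.786.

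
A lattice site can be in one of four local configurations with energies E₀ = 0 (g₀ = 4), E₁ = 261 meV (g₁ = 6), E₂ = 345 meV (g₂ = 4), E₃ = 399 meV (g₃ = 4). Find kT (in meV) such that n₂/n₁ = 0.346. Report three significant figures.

n₂/n₁ = (g₂/g₁) exp[−(E₂−E₁)/kT] = 0.346.
⇒ (E₂−E₁)/kT = ln((4/6)/0.346) = ln(1.9268) = 0.65586.
kT = 84 meV / 0.65586 = 128 meV.

128 meV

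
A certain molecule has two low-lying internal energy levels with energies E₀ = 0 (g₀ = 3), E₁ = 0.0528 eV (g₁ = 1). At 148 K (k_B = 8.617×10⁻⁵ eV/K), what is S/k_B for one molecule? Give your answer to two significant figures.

1.1

k_BT = 8.617×10⁻⁵ × 148 K = 0.01275 eV.
Eᵢ/kT = 0, 4.141.
Z = Σ gᵢe^(−Eᵢ/kT) = 3·e^(−0) + 1·e^(−4.141) = 3.000 + 0.01591 = 3.016.
⟨E⟩ = Σ EᵢPᵢ = 0.0002785 eV.
S/k_B = ln Z + ⟨E⟩/kT = ln(3.016) + 0.0002785/0.01275 = 1.104 + 0.02184 = 1.1.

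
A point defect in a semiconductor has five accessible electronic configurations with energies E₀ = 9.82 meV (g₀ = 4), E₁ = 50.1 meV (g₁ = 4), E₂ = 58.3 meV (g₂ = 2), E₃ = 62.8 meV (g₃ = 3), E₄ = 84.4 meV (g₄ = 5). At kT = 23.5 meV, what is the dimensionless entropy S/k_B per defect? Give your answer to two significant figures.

Eᵢ/kT = 0.4179, 2.132, 2.481, 2.672, 3.591.
Z = Σ gᵢe^(−Eᵢ/kT) = 4·e^(−0.4179) + 4·e^(−2.132) + 2·e^(−2.481) + 3·e^(−2.672) + 5·e^(−3.591) = 2.634 + 0.4744 + 0.1673 + 0.2073 + 0.1379 = 3.621.
⟨E⟩ = Σ EᵢPᵢ = 23.21 meV.
S/k_B = ln Z + ⟨E⟩/kT = ln(3.621) + 23.21/23.5 = 1.287 + 0.9877 = 2.3.

2.3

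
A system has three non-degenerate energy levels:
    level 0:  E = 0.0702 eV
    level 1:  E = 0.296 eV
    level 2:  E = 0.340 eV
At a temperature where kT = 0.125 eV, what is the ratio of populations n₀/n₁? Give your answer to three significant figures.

n₀/n₁ = exp[−(E₀−E₁)/kT] = exp(−(-0.2258 eV)/(0.125 eV)) = exp(1.8064) = 6.09.

6.09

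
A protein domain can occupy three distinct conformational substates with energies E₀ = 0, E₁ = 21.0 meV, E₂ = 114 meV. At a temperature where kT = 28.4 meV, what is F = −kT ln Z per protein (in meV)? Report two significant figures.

Eᵢ/kT = 0, 0.7394, 4.014.
Z = Σ e^(−Eᵢ/kT) = e^(−0) + e^(−0.7394) + e^(−4.014) = 1.000 + 0.4774 + 0.01806 = 1.495.
F = −kT ln Z = −28.4 × ln(1.495) = −28.4 × 0.4021 = -11 meV.

-11 meV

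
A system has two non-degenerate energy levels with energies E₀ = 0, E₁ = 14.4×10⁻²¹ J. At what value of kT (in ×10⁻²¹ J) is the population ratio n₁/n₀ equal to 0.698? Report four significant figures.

40.05 ×10⁻²¹ J

n₁/n₀ = exp[−(E₁−E₀)/kT] = 0.698.
⇒ (E₁−E₀)/kT = ln(1/0.698) = ln(1.43266) = 0.359533.
kT = 14.4 ×10⁻²¹ J / 0.359533 = 40.05 ×10⁻²¹ J.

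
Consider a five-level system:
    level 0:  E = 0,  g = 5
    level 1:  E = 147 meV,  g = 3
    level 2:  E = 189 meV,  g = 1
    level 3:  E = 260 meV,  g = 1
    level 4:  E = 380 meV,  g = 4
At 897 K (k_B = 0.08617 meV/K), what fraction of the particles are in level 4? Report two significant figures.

0.0052

k_BT = 0.08617 × 897 K = 77.29 meV.
Eᵢ/kT = 0, 1.902, 2.445, 3.364, 4.917.
Z = Σ gᵢe^(−Eᵢ/kT) = 5·e^(−0) + 3·e^(−1.902) + 1·e^(−2.445) + 1·e^(−3.364) + 4·e^(−4.917) = 5.000 + 0.4478 + 0.08673 + 0.03460 + 0.02928 = 5.598.
P₄ = g₄ e^(−E₄/kT) / Z = 0.02928/5.598 = 0.0052.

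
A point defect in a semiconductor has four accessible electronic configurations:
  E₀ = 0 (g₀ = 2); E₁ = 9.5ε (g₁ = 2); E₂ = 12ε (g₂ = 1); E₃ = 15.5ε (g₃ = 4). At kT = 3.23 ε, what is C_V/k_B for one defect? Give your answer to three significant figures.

0.862

Eᵢ/kT = 0, 2.9412, 3.7152, 4.7988.
Z = Σ gᵢe^(−Eᵢ/kT) = 2·e^(−0) + 2·e^(−2.9412) + 1·e^(−3.7152) + 4·e^(−4.7988) = 2.0000 + 0.10560 + 0.024351 + 0.032959 = 2.1629.
⟨E⟩ = 0.83512 ε, ⟨E²⟩ = 9.6885 ε².
C_V/k_B = (⟨E²⟩ − ⟨E⟩²)/(kT)² = (9.6885 − 0.69743)/10.433 = 0.862.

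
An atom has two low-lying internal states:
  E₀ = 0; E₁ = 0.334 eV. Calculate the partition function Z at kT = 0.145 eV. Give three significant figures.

Eᵢ/kT = 0, 2.3034.
Z = Σ e^(−Eᵢ/kT) = e^(−0) + e^(−2.3034) = 1.0000 + 0.099919 = 1.0999.

Z = 1.10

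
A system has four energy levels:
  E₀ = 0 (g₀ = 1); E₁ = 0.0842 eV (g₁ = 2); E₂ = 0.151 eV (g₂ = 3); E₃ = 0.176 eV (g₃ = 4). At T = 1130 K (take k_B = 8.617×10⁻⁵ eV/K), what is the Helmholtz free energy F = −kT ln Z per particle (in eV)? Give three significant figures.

k_BT = 8.617×10⁻⁵ × 1130 K = 0.097372 eV.
Eᵢ/kT = 0, 0.86472, 1.5508, 1.8075.
Z = Σ gᵢe^(−Eᵢ/kT) = 1·e^(−0) + 2·e^(−0.86472) + 3·e^(−1.5508) + 4·e^(−1.8075) = 1.0000 + 0.84234 + 0.63623 + 0.65626 = 3.1348.
F = −kT ln Z = −0.097372 × ln(3.1348) = −0.097372 × 1.1426 = -0.111 eV.

-0.111 eV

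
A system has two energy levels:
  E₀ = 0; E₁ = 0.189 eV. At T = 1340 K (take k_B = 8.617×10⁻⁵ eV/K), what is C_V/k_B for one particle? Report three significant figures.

0.365

k_BT = 8.617×10⁻⁵ × 1340 K = 0.11547 eV.
Eᵢ/kT = 0, 1.6368.
Z = Σ e^(−Eᵢ/kT) = e^(−0) + e^(−1.6368) = 1.0000 + 0.19460 = 1.1946.
⟨E⟩ = 0.030788 eV, ⟨E²⟩ = 0.0058189 eV².
C_V/k_B = (⟨E²⟩ − ⟨E⟩²)/(kT)² = (0.0058189 − 0.00094790)/0.013333 = 0.365.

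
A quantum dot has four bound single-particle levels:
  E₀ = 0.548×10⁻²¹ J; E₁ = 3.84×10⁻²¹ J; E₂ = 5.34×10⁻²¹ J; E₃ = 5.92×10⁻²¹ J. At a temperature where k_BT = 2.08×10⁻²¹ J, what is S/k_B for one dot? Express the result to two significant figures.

Eᵢ/kT = 0.2635, 1.846, 2.567, 2.846.
Z = Σ e^(−Eᵢ/kT) = e^(−0.2635) + e^(−1.846) + e^(−2.567) + e^(−2.846) = 0.7684 + 0.1579 + 0.07677 + 0.05808 = 1.061.
⟨E⟩ = Σ EᵢPᵢ = 1.679 ×10⁻²¹ J.
S/k_B = ln Z + ⟨E⟩/kT = ln(1.061) + 1.679/2.08 = 0.05921 + 0.8072 = 0.87.

0.87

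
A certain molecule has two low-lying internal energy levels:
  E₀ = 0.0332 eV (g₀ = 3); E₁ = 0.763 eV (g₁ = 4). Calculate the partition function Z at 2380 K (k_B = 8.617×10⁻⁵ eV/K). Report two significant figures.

Z = 2.6

k_BT = 8.617×10⁻⁵ × 2380 K = 0.2051 eV.
Eᵢ/kT = 0.1619, 3.720.
Z = Σ gᵢe^(−Eᵢ/kT) = 3·e^(−0.1619) + 4·e^(−3.720) = 2.552 + 0.09694 = 2.649.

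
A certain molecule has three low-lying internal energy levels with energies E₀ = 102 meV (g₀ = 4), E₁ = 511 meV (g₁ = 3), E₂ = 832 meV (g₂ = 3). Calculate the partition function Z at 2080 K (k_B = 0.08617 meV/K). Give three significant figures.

k_BT = 0.08617 × 2080 K = 179.23 meV.
Eᵢ/kT = 0.56910, 2.8511, 4.6421.
Z = Σ gᵢe^(−Eᵢ/kT) = 4·e^(−0.56910) + 3·e^(−2.8511) + 3·e^(−4.6421) = 2.2641 + 0.17334 + 0.028912 = 2.4664.

Z = 2.47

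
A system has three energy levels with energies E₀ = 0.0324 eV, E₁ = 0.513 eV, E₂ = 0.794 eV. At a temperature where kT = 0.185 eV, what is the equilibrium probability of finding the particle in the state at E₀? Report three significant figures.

0.917

Eᵢ/kT = 0.17514, 2.7730, 4.2919.
Z = Σ e^(−Eᵢ/kT) = e^(−0.17514) + e^(−2.7730) + e^(−4.2919) = 0.83934 + 0.062474 + 0.013679 = 0.91549.
P₀ = e^(−E₀/kT) / Z = 0.83934/0.91549 = 0.917.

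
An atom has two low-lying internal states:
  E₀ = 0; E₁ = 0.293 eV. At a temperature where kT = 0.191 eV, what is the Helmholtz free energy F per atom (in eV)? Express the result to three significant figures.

Eᵢ/kT = 0, 1.5340.
Z = Σ e^(−Eᵢ/kT) = e^(−0) + e^(−1.5340) = 1.0000 + 0.21567 = 1.2157.
F = −kT ln Z = −0.191 × ln(1.2157) = −0.191 × 0.19532 = -0.0373 eV.

-0.0373 eV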